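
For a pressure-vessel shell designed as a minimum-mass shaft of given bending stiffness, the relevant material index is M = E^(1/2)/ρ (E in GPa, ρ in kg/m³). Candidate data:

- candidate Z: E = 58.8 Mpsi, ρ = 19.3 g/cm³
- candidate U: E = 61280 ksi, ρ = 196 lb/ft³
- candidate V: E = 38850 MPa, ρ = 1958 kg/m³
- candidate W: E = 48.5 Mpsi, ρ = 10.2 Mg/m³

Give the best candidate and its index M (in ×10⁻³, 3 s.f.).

candidate U, M = 6.55×10⁻³

Convert each candidate to consistent units, then evaluate M:
  candidate Z: E = 405.4 GPa, ρ = 19300 kg/m³
  candidate U: E = 422.5 GPa, ρ = 3140 kg/m³
  candidate V: E = 38.85 GPa, ρ = 1958 kg/m³
  candidate W: E = 334.4 GPa, ρ = 10200 kg/m³
  candidate U: M = 6.55×10⁻³
  candidate V: M = 3.18×10⁻³
  candidate W: M = 1.79×10⁻³
  candidate Z: M = 1.04×10⁻³
Highest index: candidate U.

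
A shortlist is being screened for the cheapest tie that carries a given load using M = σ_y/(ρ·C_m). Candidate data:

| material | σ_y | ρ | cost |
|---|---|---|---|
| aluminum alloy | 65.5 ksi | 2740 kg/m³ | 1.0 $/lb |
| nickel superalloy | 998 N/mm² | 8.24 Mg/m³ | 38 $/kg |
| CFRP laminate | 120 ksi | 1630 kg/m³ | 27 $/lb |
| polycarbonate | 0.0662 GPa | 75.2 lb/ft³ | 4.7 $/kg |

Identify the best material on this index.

After converting to SI:
  aluminum alloy: σ_y = 451.6 MPa, ρ = 2740 kg/m³, cost = 2.205 $/kg
  nickel superalloy: σ_y = 998.0 MPa, ρ = 8240 kg/m³, cost = 38.00 $/kg
  CFRP laminate: σ_y = 827.4 MPa, ρ = 1630 kg/m³, cost = 59.52 $/kg
  polycarbonate: σ_y = 66.20 MPa, ρ = 1205 kg/m³, cost = 4.700 $/kg
  aluminum alloy: M = 74.8 kN·m per $
  polycarbonate: M = 11.7 kN·m per $
  CFRP laminate: M = 8.53 kN·m per $
  nickel superalloy: M = 3.19 kN·m per $
Highest index: aluminum alloy.

aluminum alloy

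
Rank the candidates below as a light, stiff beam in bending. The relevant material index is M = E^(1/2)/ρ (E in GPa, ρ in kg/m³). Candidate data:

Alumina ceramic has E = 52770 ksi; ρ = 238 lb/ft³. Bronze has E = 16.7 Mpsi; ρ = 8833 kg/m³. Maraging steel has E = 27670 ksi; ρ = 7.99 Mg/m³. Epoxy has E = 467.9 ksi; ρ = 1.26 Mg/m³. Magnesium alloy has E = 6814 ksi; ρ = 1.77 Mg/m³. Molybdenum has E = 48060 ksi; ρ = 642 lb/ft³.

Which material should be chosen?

alumina ceramic

Normalizing units and computing the index:
  alumina ceramic: E = 363.8 GPa, ρ = 3812 kg/m³
  bronze: E = 115.1 GPa, ρ = 8833 kg/m³
  maraging steel: E = 190.8 GPa, ρ = 7990 kg/m³
  epoxy: E = 3.226 GPa, ρ = 1260 kg/m³
  magnesium alloy: E = 46.98 GPa, ρ = 1770 kg/m³
  molybdenum: E = 331.4 GPa, ρ = 10280 kg/m³
  alumina ceramic: M = 5.00×10⁻³
  magnesium alloy: M = 3.87×10⁻³
  molybdenum: M = 1.77×10⁻³
  maraging steel: M = 1.73×10⁻³
  epoxy: M = 1.43×10⁻³
  bronze: M = 1.21×10⁻³
Alumina ceramic ranks first.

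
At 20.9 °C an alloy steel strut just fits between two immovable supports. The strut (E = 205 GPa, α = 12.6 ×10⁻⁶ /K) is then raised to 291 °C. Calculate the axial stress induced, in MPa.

ΔT = 270.1 K. Constrained thermal stress σ = E·α·ΔT = 205.0×10³ MPa × 12.6×10⁻⁶ × 270.1 = 698 MPa (compressive).

698 MPa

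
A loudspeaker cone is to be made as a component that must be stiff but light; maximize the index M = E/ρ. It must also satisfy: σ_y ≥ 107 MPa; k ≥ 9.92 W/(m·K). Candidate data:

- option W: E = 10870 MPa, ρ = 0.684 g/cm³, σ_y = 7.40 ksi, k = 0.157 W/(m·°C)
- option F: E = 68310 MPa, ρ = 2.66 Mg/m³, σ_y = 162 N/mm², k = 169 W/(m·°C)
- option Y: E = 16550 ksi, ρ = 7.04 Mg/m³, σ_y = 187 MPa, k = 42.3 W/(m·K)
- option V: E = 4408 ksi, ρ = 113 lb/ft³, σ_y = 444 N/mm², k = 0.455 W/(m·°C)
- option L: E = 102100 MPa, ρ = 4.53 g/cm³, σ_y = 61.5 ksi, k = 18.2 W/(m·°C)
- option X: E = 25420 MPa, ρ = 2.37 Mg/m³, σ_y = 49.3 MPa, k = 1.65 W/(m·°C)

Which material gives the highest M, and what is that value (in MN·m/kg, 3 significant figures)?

Screen on constraints: σ_y ≥ 107 MPa; k ≥ 9.92 W/(m·K). Survivors: option F, option Y, option L.
Normalizing units and computing the index:
  option F: E = 68.31 GPa, ρ = 2660 kg/m³
  option Y: E = 114.1 GPa, ρ = 7040 kg/m³
  option L: E = 102.1 GPa, ρ = 4530 kg/m³
  option F: M = 25.7 MN·m/kg
  option L: M = 22.5 MN·m/kg
  option Y: M = 16.2 MN·m/kg
Option F ranks first.

option F, M = 25.7 MN·m/kg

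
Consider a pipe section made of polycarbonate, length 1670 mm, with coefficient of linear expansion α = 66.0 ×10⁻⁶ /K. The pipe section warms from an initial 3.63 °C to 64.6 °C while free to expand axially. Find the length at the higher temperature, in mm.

1676.7 mm

ΔT = 64.6 − 3.63 = 60.97 K.
ΔL = α·L₀·ΔT = 66.0×10⁻⁶ × 1670 mm × 60.97 K = 6.72 mm.
L = L₀ + ΔL = 1670 + 6.72 = 1676.7 mm.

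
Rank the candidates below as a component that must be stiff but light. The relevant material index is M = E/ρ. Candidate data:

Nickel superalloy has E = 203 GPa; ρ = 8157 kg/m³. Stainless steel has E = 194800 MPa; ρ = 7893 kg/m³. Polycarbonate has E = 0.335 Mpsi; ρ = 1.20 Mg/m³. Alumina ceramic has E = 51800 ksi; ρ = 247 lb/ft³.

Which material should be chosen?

alumina ceramic

Normalizing units and computing the index:
  nickel superalloy: E = 203.0 GPa, ρ = 8157 kg/m³
  stainless steel: E = 194.8 GPa, ρ = 7893 kg/m³
  polycarbonate: E = 2.310 GPa, ρ = 1200 kg/m³
  alumina ceramic: E = 357.1 GPa, ρ = 3957 kg/m³
  alumina ceramic: M = 90.3 MN·m/kg
  nickel superalloy: M = 24.9 MN·m/kg
  stainless steel: M = 24.7 MN·m/kg
  polycarbonate: M = 1.92 MN·m/kg
The maximum is for alumina ceramic.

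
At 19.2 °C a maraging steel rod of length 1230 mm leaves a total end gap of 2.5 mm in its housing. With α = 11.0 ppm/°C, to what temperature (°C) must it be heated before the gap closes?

α·L₀·ΔT = 2.5 mm ⇒ ΔT = 2.5 / (11.0×10⁻⁶ × 1230.0) = 184.8 K.
T = 19.2 + 184.8 = 204.0 °C.

204 °C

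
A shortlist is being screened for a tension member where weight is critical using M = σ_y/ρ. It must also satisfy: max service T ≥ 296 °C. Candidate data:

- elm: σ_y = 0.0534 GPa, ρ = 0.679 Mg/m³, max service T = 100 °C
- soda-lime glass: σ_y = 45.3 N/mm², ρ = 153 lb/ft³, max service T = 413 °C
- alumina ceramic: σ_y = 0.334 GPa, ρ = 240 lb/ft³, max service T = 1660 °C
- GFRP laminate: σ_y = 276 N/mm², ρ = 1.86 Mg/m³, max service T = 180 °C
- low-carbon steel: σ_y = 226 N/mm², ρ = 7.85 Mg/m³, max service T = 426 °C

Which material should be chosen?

alumina ceramic

Screen on constraints: max service T ≥ 296 °C. Survivors: soda-lime glass, alumina ceramic, low-carbon steel.
Putting every candidate on a common basis:
  soda-lime glass: σ_y = 45.30 MPa, ρ = 2451 kg/m³
  alumina ceramic: σ_y = 334.0 MPa, ρ = 3844 kg/m³
  low-carbon steel: σ_y = 226.0 MPa, ρ = 7850 kg/m³
  alumina ceramic: M = 86.9 kN·m/kg
  low-carbon steel: M = 28.8 kN·m/kg
  soda-lime glass: M = 18.5 kN·m/kg
The maximum is for alumina ceramic.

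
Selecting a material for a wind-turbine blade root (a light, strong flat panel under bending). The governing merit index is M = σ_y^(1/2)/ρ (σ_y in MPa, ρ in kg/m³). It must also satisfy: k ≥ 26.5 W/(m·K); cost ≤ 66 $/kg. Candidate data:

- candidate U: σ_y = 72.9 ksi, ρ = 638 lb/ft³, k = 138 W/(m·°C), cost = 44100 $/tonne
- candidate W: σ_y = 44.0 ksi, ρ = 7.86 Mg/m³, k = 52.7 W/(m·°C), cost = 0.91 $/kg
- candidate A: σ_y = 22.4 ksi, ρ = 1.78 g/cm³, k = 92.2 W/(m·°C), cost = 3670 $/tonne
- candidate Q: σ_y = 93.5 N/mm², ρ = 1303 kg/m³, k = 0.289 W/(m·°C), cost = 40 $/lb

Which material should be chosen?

Screen on constraints: k ≥ 26.5 W/(m·K); cost ≤ 66 $/kg. Survivors: candidate U, candidate W, candidate A.
Convert each candidate to consistent units, then evaluate M:
  candidate U: σ_y = 502.6 MPa, ρ = 10220 kg/m³
  candidate W: σ_y = 303.4 MPa, ρ = 7860 kg/m³
  candidate A: σ_y = 154.4 MPa, ρ = 1780 kg/m³
  candidate A: M = 6.98×10⁻³
  candidate W: M = 2.22×10⁻³
  candidate U: M = 2.19×10⁻³
Candidate A has the largest M.

candidate A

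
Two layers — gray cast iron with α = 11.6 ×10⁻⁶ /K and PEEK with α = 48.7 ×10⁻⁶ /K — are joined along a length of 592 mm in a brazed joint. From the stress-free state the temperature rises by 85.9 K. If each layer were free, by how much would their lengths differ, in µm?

Δα = |11.6 − 48.7|×10⁻⁶/K = 37.1×10⁻⁶/K.
ΔL_mismatch = Δα·L·ΔT = 37.1×10⁻⁶ × 592.0 mm × 85.9 K = 1890 µm.

1890 µm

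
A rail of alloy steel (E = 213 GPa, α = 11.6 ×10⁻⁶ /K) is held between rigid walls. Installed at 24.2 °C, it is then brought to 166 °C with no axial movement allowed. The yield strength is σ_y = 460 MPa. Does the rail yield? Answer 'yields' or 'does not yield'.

does not yield

ΔT = 141.8 K. Constrained thermal stress σ = E·α·ΔT = 213.0×10³ MPa × 11.6×10⁻⁶ × 141.8 = 350 MPa (compressive).
Compare to σ_y = 460 MPa: σ < σ_y, so it does not yield.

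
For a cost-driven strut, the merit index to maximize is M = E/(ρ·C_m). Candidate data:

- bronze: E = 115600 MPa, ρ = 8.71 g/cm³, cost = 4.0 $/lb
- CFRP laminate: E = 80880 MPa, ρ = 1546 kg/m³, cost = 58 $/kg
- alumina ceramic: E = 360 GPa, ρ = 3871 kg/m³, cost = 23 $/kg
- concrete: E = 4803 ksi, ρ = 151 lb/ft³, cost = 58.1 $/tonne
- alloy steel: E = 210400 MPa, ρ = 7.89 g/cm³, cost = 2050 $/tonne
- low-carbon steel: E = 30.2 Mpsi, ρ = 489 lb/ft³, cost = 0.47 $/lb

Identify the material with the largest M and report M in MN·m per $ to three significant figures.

Convert each candidate to consistent units, then evaluate M:
  bronze: E = 115.6 GPa, ρ = 8710 kg/m³, cost = 8.818 $/kg
  CFRP laminate: E = 80.88 GPa, ρ = 1546 kg/m³, cost = 58.00 $/kg
  alumina ceramic: E = 360.0 GPa, ρ = 3871 kg/m³, cost = 23.00 $/kg
  concrete: E = 33.12 GPa, ρ = 2419 kg/m³, cost = 0.05810 $/kg
  alloy steel: E = 210.4 GPa, ρ = 7890 kg/m³, cost = 2.050 $/kg
  low-carbon steel: E = 208.2 GPa, ρ = 7833 kg/m³, cost = 1.036 $/kg
  concrete: M = 236 MN·m per $
  low-carbon steel: M = 25.7 MN·m per $
  alloy steel: M = 13.0 MN·m per $
  alumina ceramic: M = 4.04 MN·m per $
  bronze: M = 1.51 MN·m per $
  CFRP laminate: M = 0.902 MN·m per $
The maximum is for concrete.

concrete, M = 236 MN·m per $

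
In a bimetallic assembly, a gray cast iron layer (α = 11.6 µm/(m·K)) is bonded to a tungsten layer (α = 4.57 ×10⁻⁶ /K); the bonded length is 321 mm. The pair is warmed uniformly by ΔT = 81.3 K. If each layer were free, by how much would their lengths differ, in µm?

183 µm

Δα = |11.6 − 4.57|×10⁻⁶/K = 7.03×10⁻⁶/K.
ΔL_mismatch = Δα·L·ΔT = 7.03×10⁻⁶ × 321.0 mm × 81.3 K = 183 µm.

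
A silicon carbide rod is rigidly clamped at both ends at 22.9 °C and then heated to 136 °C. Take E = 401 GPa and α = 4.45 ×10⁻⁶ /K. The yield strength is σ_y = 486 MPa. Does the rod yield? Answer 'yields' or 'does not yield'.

does not yield

ΔT = 113.1 K. Constrained thermal stress σ = E·α·ΔT = 401.0×10³ MPa × 4.45×10⁻⁶ × 113.1 = 202 MPa (compressive).
Compare to σ_y = 486 MPa: σ < σ_y, so it does not yield.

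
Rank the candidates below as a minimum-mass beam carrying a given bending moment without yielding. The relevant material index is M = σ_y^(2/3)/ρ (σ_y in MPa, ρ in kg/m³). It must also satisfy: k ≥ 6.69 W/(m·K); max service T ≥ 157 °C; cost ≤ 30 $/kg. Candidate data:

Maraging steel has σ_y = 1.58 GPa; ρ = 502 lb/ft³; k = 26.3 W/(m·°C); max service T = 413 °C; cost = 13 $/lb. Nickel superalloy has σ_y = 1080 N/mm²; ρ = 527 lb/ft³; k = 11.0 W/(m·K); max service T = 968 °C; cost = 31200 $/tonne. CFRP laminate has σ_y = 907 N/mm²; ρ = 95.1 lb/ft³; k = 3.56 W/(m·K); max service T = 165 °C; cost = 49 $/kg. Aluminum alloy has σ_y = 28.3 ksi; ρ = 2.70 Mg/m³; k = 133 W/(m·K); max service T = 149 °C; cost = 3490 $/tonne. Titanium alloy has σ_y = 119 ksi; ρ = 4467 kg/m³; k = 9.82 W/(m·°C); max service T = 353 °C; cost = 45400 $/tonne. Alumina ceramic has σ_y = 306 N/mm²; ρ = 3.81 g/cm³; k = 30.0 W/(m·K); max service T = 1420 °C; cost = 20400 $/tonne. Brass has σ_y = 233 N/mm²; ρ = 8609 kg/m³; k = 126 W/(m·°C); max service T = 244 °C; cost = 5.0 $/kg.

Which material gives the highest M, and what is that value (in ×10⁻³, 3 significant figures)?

Screen on constraints: k ≥ 6.69 W/(m·K); max service T ≥ 157 °C; cost ≤ 30 $/kg. Survivors: maraging steel, alumina ceramic, brass.
Normalizing units and computing the index:
  maraging steel: σ_y = 1580 MPa, ρ = 8041 kg/m³
  alumina ceramic: σ_y = 306.0 MPa, ρ = 3810 kg/m³
  brass: σ_y = 233.0 MPa, ρ = 8609 kg/m³
  maraging steel: M = 16.9×10⁻³
  alumina ceramic: M = 11.9×10⁻³
  brass: M = 4.40×10⁻³
Highest index: maraging steel.

maraging steel, M = 16.9×10⁻³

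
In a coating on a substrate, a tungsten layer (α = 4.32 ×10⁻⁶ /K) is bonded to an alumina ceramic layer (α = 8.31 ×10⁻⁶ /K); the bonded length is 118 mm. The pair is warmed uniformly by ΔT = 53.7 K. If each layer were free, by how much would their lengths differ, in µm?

25.3 µm

Δα = |4.32 − 8.31|×10⁻⁶/K = 3.99×10⁻⁶/K.
ΔL_mismatch = Δα·L·ΔT = 3.99×10⁻⁶ × 118.0 mm × 53.7 K = 25.3 µm.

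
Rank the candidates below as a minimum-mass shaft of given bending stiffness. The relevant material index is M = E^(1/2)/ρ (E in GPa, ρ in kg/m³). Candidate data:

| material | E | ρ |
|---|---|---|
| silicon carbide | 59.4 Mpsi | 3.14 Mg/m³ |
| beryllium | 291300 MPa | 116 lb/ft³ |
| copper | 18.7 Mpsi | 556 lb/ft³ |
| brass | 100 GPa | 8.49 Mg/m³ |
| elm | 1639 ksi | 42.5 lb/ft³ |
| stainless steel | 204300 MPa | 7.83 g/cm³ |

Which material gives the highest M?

beryllium

Convert each candidate to consistent units, then evaluate M:
  silicon carbide: E = 409.5 GPa, ρ = 3140 kg/m³
  beryllium: E = 291.3 GPa, ρ = 1858 kg/m³
  copper: E = 128.9 GPa, ρ = 8906 kg/m³
  brass: E = 100.0 GPa, ρ = 8490 kg/m³
  elm: E = 11.30 GPa, ρ = 680.8 kg/m³
  stainless steel: E = 204.3 GPa, ρ = 7830 kg/m³
  beryllium: M = 9.19×10⁻³
  silicon carbide: M = 6.45×10⁻³
  elm: M = 4.94×10⁻³
  stainless steel: M = 1.83×10⁻³
  copper: M = 1.27×10⁻³
  brass: M = 1.18×10⁻³
The maximum is for beryllium.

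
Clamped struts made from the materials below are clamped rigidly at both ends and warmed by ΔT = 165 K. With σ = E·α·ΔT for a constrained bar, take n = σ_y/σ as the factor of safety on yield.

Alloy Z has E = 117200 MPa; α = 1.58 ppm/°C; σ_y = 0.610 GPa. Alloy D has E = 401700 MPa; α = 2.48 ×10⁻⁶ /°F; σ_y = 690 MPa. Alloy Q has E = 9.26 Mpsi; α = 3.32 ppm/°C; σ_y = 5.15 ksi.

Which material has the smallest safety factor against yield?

Per material, after unit conversion:
  alloy Z: E = 117.2, α = 1.58, σ_y = 610.0 → σ = 30.6 MPa, n = 20.0
  alloy D: E = 401.7, α = 4.46, σ_y = 690.0 → σ = 296 MPa, n = 2.33
  alloy Q: E = 63.85, α = 3.32, σ_y = 35.51 → σ = 35.0 MPa, n = 1.02
The minimum is alloy Q at n = 1.02.

alloy Q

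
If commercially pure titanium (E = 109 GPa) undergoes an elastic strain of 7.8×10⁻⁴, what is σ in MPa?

σ = E·ε = 109000 MPa × 7.8×10⁻⁴ = 85.0 MPa.

85.0 MPa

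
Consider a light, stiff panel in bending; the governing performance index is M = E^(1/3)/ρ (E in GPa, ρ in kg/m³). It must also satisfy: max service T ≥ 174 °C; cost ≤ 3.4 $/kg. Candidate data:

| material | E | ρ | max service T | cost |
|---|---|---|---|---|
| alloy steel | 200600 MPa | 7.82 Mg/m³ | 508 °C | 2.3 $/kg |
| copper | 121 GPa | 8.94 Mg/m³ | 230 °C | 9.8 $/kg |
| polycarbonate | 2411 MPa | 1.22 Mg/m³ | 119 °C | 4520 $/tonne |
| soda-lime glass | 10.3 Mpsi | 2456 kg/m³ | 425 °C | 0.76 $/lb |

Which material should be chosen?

Screen on constraints: max service T ≥ 174 °C; cost ≤ 3.4 $/kg. Survivors: alloy steel, soda-lime glass.
In SI units:
  alloy steel: E = 200.6 GPa, ρ = 7820 kg/m³
  soda-lime glass: E = 71.02 GPa, ρ = 2456 kg/m³
  soda-lime glass: M = 1.69×10⁻³
  alloy steel: M = 0.749×10⁻³
Soda-lime glass has the largest M.

soda-lime glass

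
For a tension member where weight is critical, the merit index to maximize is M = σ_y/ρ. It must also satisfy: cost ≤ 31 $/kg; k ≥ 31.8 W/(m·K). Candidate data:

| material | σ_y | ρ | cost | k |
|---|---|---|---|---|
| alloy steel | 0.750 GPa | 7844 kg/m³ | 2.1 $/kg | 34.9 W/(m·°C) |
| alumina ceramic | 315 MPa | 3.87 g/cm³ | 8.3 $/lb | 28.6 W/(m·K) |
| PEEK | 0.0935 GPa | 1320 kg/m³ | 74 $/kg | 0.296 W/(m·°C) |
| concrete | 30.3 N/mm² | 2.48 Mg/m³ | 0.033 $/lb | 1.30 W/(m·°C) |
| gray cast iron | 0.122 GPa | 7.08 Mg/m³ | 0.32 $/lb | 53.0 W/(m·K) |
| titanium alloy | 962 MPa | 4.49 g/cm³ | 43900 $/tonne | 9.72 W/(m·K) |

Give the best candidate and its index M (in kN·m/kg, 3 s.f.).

alloy steel, M = 95.6 kN·m/kg

Screen on constraints: cost ≤ 31 $/kg; k ≥ 31.8 W/(m·K). Survivors: alloy steel, gray cast iron.
After converting to SI:
  alloy steel: σ_y = 750.0 MPa, ρ = 7844 kg/m³
  gray cast iron: σ_y = 122.0 MPa, ρ = 7080 kg/m³
  alloy steel: M = 95.6 kN·m/kg
  gray cast iron: M = 17.2 kN·m/kg
Alloy steel ranks first.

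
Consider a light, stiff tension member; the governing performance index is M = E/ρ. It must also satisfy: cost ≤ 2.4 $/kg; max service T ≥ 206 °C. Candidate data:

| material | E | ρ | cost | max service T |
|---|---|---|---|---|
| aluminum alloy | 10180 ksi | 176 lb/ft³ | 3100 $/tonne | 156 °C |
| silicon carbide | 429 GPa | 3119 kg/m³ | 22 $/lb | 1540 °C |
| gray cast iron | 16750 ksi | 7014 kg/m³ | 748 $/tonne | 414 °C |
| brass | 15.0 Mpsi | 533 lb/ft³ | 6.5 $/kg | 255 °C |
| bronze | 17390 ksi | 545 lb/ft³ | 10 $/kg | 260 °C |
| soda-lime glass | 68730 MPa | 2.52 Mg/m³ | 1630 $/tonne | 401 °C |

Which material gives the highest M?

soda-lime glass

Screen on constraints: cost ≤ 2.4 $/kg; max service T ≥ 206 °C. Survivors: gray cast iron, soda-lime glass.
Putting every candidate on a common basis:
  gray cast iron: E = 115.5 GPa, ρ = 7014 kg/m³
  soda-lime glass: E = 68.73 GPa, ρ = 2520 kg/m³
  soda-lime glass: M = 27.3 MN·m/kg
  gray cast iron: M = 16.5 MN·m/kg
The maximum is for soda-lime glass.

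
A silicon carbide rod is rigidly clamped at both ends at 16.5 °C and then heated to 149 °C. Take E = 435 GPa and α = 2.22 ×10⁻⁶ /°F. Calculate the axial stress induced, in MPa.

α = 2.22×10⁻⁶/°F × 9/5 = 4.00×10⁻⁶/K.
ΔT = 132.5 K. Constrained thermal stress σ = E·α·ΔT = 435.0×10³ MPa × 4.00×10⁻⁶ × 132.5 = 230 MPa (compressive).

230 MPa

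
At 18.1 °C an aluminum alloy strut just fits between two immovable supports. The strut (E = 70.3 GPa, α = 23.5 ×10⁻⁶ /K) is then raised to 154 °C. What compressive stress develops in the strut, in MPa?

ΔT = 135.9 K. Constrained thermal stress σ = E·α·ΔT = 70.30×10³ MPa × 23.5×10⁻⁶ × 135.9 = 225 MPa (compressive).

225 MPa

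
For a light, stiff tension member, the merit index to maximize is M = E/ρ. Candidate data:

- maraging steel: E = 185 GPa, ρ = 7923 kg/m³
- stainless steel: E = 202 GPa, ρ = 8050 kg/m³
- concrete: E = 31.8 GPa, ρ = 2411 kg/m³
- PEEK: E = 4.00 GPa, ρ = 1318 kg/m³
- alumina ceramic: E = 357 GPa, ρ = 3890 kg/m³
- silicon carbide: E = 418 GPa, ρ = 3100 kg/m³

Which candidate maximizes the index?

Evaluate M for each candidate:
  silicon carbide: M = 135 MN·m/kg
  alumina ceramic: M = 91.8 MN·m/kg
  stainless steel: M = 25.1 MN·m/kg
  maraging steel: M = 23.3 MN·m/kg
  concrete: M = 13.2 MN·m/kg
  PEEK: M = 3.03 MN·m/kg
Silicon carbide ranks first.

silicon carbide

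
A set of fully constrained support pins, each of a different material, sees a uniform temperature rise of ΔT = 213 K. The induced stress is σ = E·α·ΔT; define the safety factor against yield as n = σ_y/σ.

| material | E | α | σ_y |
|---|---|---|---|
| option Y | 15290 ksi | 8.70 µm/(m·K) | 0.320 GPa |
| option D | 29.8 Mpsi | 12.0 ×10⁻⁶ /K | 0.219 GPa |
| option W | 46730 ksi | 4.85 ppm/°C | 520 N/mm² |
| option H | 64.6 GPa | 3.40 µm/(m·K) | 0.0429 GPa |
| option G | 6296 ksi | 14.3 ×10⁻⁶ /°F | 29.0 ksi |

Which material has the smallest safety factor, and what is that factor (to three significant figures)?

option D, n = 0.417

With everything in SI (GPa, ×10⁻⁶/K, MPa):
  option Y: E = 105.4, α = 8.70, σ_y = 320.0 → σ = 195 MPa, n = 1.64
  option D: E = 205.5, α = 12.0, σ_y = 219.0 → σ = 525 MPa, n = 0.417
  option W: E = 322.2, α = 4.85, σ_y = 520.0 → σ = 333 MPa, n = 1.56
  option H: E = 64.60, α = 3.40, σ_y = 42.90 → σ = 46.8 MPa, n = 0.917
  option G: E = 43.41, α = 25.7, σ_y = 199.9 → σ = 238 MPa, n = 0.840
The minimum is option D at n = 0.417.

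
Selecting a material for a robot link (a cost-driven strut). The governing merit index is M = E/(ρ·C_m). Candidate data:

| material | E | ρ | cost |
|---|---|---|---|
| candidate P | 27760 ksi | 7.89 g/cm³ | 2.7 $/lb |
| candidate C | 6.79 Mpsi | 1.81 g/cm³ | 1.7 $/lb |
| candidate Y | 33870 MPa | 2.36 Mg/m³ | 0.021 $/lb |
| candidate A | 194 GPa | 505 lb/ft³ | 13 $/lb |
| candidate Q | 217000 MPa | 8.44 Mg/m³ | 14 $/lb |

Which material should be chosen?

Normalizing units and computing the index:
  candidate P: E = 191.4 GPa, ρ = 7890 kg/m³, cost = 5.952 $/kg
  candidate C: E = 46.82 GPa, ρ = 1810 kg/m³, cost = 3.748 $/kg
  candidate Y: E = 33.87 GPa, ρ = 2360 kg/m³, cost = 0.04630 $/kg
  candidate A: E = 194.0 GPa, ρ = 8089 kg/m³, cost = 28.66 $/kg
  candidate Q: E = 217.0 GPa, ρ = 8440 kg/m³, cost = 30.86 $/kg
  candidate Y: M = 310 MN·m per $
  candidate C: M = 6.90 MN·m per $
  candidate P: M = 4.08 MN·m per $
  candidate A: M = 0.837 MN·m per $
  candidate Q: M = 0.833 MN·m per $
The maximum is for candidate Y.

candidate Y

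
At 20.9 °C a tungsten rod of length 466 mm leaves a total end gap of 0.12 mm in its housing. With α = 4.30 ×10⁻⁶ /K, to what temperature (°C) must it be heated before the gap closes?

80.8 °C

α·L₀·ΔT = 0.12 mm ⇒ ΔT = 0.12 / (4.30×10⁻⁶ × 466.0) = 59.89 K.
T = 20.9 + 59.89 = 80.79 °C.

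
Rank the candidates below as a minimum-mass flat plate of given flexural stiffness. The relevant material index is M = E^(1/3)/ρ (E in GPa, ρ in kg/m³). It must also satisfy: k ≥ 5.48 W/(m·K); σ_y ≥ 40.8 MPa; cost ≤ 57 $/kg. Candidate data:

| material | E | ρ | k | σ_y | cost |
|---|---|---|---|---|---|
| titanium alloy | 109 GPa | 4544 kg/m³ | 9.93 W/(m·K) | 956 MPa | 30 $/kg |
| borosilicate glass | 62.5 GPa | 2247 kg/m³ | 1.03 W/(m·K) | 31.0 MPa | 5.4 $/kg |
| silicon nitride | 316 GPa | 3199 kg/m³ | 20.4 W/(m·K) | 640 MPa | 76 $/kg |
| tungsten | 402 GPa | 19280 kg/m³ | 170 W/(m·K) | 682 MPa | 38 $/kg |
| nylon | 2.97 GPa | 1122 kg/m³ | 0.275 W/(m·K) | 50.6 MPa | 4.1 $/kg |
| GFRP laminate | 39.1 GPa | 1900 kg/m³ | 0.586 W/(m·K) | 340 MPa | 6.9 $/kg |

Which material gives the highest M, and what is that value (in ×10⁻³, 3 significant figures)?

Screen on constraints: k ≥ 5.48 W/(m·K); σ_y ≥ 40.8 MPa; cost ≤ 57 $/kg. Survivors: titanium alloy, tungsten.
Evaluate M for each candidate:
  titanium alloy: M = 1.05×10⁻³
  tungsten: M = 0.383×10⁻³
Highest index: titanium alloy.

titanium alloy, M = 1.05×10⁻³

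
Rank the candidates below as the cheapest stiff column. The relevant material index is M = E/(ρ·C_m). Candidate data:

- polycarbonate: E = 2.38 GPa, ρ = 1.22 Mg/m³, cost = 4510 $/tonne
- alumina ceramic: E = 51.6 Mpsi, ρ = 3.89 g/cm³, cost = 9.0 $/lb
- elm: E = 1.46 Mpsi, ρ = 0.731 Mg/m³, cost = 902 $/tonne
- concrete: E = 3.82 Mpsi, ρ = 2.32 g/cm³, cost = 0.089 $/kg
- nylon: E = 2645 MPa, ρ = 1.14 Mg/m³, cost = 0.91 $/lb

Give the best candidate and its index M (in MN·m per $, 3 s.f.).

Putting every candidate on a common basis:
  polycarbonate: E = 2.380 GPa, ρ = 1220 kg/m³, cost = 4.510 $/kg
  alumina ceramic: E = 355.8 GPa, ρ = 3890 kg/m³, cost = 19.84 $/kg
  elm: E = 10.07 GPa, ρ = 731.0 kg/m³, cost = 0.9020 $/kg
  concrete: E = 26.34 GPa, ρ = 2320 kg/m³, cost = 0.08900 $/kg
  nylon: E = 2.645 GPa, ρ = 1140 kg/m³, cost = 2.006 $/kg
  concrete: M = 128 MN·m per $
  elm: M = 15.3 MN·m per $
  alumina ceramic: M = 4.61 MN·m per $
  nylon: M = 1.16 MN·m per $
  polycarbonate: M = 0.433 MN·m per $
The maximum is for concrete.

concrete, M = 128 MN·m per $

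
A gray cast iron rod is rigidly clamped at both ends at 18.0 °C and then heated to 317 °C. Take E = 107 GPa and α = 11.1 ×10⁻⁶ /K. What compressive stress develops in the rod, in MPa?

355 MPa

ΔT = 299.0 K. Constrained thermal stress σ = E·α·ΔT = 107.0×10³ MPa × 11.1×10⁻⁶ × 299.0 = 355 MPa (compressive).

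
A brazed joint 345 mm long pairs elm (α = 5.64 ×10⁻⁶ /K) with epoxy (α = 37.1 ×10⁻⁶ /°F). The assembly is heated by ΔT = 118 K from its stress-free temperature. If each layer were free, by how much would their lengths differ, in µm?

epoxy: α = 37.1×10⁻⁶/°F × 9/5 = 66.8×10⁻⁶/K.
Δα = |5.64 − 66.8|×10⁻⁶/K = 61.1×10⁻⁶/K.
ΔL_mismatch = Δα·L·ΔT = 61.1×10⁻⁶ × 345.0 mm × 118.0 K = 2490 µm.

2490 µm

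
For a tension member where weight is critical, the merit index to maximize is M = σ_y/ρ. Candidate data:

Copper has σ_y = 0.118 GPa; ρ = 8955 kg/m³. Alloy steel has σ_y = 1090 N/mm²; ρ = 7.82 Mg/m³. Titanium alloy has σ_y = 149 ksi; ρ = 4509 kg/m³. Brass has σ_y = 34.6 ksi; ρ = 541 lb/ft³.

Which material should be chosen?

titanium alloy

In SI units:
  copper: σ_y = 118.0 MPa, ρ = 8955 kg/m³
  alloy steel: σ_y = 1090 MPa, ρ = 7820 kg/m³
  titanium alloy: σ_y = 1027 MPa, ρ = 4509 kg/m³
  brass: σ_y = 238.6 MPa, ρ = 8666 kg/m³
  titanium alloy: M = 228 kN·m/kg
  alloy steel: M = 139 kN·m/kg
  brass: M = 27.5 kN·m/kg
  copper: M = 13.2 kN·m/kg
Titanium alloy ranks first.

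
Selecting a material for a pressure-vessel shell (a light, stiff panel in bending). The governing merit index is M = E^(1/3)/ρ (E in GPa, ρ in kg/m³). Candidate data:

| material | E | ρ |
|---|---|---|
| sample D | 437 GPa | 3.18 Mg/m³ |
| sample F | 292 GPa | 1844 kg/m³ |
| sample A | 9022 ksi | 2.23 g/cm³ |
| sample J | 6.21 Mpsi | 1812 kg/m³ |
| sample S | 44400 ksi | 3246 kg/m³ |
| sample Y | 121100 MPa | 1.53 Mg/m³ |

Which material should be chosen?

sample F

In SI units:
  sample D: E = 437.0 GPa, ρ = 3180 kg/m³
  sample F: E = 292.0 GPa, ρ = 1844 kg/m³
  sample A: E = 62.20 GPa, ρ = 2230 kg/m³
  sample J: E = 42.82 GPa, ρ = 1812 kg/m³
  sample S: E = 306.1 GPa, ρ = 3246 kg/m³
  sample Y: E = 121.1 GPa, ρ = 1530 kg/m³
  sample F: M = 3.60×10⁻³
  sample Y: M = 3.23×10⁻³
  sample D: M = 2.39×10⁻³
  sample S: M = 2.08×10⁻³
  sample J: M = 1.93×10⁻³
  sample A: M = 1.78×10⁻³
Sample F ranks first.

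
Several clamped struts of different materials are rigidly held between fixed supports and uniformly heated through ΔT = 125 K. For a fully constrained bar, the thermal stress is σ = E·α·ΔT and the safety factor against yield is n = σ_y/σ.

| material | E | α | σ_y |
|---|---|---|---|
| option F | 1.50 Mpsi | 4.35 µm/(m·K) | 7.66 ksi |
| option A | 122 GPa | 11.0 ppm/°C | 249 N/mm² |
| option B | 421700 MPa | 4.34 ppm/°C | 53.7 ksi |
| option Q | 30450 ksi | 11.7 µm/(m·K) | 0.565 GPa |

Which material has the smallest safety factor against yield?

Converting E to GPa, α to ×10⁻⁶/K, σ_y to MPa, then σ and n for each:
  option F: E = 10.34, α = 4.35, σ_y = 52.81 → σ = 5.62 MPa, n = 9.39
  option A: E = 122.0, α = 11.0, σ_y = 249.0 → σ = 168 MPa, n = 1.48
  option B: E = 421.7, α = 4.34, σ_y = 370.2 → σ = 229 MPa, n = 1.62
  option Q: E = 209.9, α = 11.7, σ_y = 565.0 → σ = 307 MPa, n = 1.84
Option A has the lowest safety factor, n = 1.48.

option A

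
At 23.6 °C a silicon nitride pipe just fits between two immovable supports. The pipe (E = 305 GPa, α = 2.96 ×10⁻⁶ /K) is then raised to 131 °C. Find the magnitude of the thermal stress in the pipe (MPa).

97.0 MPa

ΔT = 107.4 K. Constrained thermal stress σ = E·α·ΔT = 305.0×10³ MPa × 2.96×10⁻⁶ × 107.4 = 97.0 MPa (compressive).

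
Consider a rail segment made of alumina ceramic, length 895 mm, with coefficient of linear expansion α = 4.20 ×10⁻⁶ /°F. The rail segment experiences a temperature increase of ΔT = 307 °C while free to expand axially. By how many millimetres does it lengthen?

2.08 mm

Convert α: 4.20×10⁻⁶/°F × (9/5) = 7.56×10⁻⁶/K.
ΔL = α·L₀·ΔT = 7.56×10⁻⁶ × 895 mm × 307.0 K = 2.08 mm.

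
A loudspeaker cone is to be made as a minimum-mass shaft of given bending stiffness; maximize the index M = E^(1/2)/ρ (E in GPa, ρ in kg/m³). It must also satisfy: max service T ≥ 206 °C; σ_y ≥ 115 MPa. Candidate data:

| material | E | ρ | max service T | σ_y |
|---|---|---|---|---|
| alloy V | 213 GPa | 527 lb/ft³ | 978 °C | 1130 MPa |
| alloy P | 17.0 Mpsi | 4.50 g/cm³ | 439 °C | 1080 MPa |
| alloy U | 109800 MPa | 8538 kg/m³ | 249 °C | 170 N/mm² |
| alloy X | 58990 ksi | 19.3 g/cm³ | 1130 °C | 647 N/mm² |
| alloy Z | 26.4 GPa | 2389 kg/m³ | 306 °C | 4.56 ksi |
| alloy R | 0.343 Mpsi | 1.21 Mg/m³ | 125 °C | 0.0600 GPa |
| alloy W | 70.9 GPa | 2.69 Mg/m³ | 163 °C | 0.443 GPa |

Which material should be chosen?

alloy P

Screen on constraints: max service T ≥ 206 °C; σ_y ≥ 115 MPa. Survivors: alloy V, alloy P, alloy U, alloy X.
Normalizing units and computing the index:
  alloy V: E = 213.0 GPa, ρ = 8442 kg/m³
  alloy P: E = 117.2 GPa, ρ = 4500 kg/m³
  alloy U: E = 109.8 GPa, ρ = 8538 kg/m³
  alloy X: E = 406.7 GPa, ρ = 19300 kg/m³
  alloy P: M = 2.41×10⁻³
  alloy V: M = 1.73×10⁻³
  alloy U: M = 1.23×10⁻³
  alloy X: M = 1.04×10⁻³
Alloy P ranks first.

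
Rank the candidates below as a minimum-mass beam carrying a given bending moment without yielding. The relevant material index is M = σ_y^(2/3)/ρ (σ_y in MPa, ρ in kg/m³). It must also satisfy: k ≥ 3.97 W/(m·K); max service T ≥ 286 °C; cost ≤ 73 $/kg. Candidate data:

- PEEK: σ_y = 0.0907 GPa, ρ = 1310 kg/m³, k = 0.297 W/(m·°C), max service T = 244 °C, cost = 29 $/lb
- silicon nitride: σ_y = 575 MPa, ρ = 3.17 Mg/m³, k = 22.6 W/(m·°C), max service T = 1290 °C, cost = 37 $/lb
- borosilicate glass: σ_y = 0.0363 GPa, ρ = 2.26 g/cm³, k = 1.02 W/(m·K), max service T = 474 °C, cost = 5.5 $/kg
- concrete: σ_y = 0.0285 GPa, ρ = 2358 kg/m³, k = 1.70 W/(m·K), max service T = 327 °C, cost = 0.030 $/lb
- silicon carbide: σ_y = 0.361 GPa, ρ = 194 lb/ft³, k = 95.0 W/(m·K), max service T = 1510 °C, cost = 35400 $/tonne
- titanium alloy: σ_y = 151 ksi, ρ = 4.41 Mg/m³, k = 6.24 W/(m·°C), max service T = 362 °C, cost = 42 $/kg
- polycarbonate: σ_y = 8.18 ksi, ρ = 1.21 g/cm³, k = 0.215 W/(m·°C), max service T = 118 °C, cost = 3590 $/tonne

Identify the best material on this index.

Screen on constraints: k ≥ 3.97 W/(m·K); max service T ≥ 286 °C; cost ≤ 73 $/kg. Survivors: silicon carbide, titanium alloy.
Normalizing units and computing the index:
  silicon carbide: σ_y = 361.0 MPa, ρ = 3108 kg/m³
  titanium alloy: σ_y = 1041 MPa, ρ = 4410 kg/m³
  titanium alloy: M = 23.3×10⁻³
  silicon carbide: M = 16.3×10⁻³
Highest index: titanium alloy.

titanium alloy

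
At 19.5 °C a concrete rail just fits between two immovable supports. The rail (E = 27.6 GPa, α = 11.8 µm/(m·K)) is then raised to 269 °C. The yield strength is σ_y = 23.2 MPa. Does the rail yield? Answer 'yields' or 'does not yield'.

yields

ΔT = 249.5 K. Constrained thermal stress σ = E·α·ΔT = 27.60×10³ MPa × 11.8×10⁻⁶ × 249.5 = 81.3 MPa (compressive).
Compare to σ_y = 23.2 MPa: σ ≥ σ_y, so it yields.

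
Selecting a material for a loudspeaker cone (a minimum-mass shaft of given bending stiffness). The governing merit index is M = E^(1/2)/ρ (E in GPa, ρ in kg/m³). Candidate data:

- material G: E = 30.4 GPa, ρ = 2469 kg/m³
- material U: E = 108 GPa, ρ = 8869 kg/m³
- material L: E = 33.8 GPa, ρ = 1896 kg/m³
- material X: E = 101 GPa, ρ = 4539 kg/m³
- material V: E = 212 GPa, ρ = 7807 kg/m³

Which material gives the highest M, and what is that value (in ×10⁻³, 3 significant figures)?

material L, M = 3.07×10⁻³

Per-candidate index values:
  material L: M = 3.07×10⁻³
  material G: M = 2.23×10⁻³
  material X: M = 2.21×10⁻³
  material V: M = 1.87×10⁻³
  material U: M = 1.17×10⁻³
Material L has the largest M.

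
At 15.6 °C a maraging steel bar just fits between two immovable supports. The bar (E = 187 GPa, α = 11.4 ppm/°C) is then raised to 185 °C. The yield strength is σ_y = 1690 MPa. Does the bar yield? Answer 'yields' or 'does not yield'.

does not yield

ΔT = 169.4 K. Constrained thermal stress σ = E·α·ΔT = 187.0×10³ MPa × 11.4×10⁻⁶ × 169.4 = 361 MPa (compressive).
Compare to σ_y = 1690 MPa: σ < σ_y, so it does not yield.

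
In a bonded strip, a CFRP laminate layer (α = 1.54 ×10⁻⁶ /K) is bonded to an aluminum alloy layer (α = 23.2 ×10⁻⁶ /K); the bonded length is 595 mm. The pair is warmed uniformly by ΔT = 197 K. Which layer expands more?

α(CFRP laminate) = 1.54×10⁻⁶/K vs α(aluminum alloy) = 23.2×10⁻⁶/K.
Higher α expands more for the same ΔT: aluminum alloy.

aluminum alloy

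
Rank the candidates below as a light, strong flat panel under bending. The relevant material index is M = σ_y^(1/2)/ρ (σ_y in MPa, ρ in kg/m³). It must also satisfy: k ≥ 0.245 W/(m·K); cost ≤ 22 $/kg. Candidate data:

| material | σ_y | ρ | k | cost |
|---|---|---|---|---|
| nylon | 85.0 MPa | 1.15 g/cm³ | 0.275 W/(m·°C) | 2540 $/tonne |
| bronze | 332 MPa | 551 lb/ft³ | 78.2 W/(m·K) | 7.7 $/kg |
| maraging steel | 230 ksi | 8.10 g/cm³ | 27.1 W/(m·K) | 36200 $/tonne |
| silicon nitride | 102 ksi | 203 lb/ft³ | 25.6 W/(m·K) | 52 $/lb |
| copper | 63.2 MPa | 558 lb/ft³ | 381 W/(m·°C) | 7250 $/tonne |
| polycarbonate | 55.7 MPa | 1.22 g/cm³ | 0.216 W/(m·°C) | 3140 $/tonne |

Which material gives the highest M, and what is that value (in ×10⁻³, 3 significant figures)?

Screen on constraints: k ≥ 0.245 W/(m·K); cost ≤ 22 $/kg. Survivors: nylon, bronze, copper.
In SI units:
  nylon: σ_y = 85.00 MPa, ρ = 1150 kg/m³
  bronze: σ_y = 332.0 MPa, ρ = 8826 kg/m³
  copper: σ_y = 63.20 MPa, ρ = 8938 kg/m³
  nylon: M = 8.02×10⁻³
  bronze: M = 2.06×10⁻³
  copper: M = 0.889×10⁻³
Highest index: nylon.

nylon, M = 8.02×10⁻³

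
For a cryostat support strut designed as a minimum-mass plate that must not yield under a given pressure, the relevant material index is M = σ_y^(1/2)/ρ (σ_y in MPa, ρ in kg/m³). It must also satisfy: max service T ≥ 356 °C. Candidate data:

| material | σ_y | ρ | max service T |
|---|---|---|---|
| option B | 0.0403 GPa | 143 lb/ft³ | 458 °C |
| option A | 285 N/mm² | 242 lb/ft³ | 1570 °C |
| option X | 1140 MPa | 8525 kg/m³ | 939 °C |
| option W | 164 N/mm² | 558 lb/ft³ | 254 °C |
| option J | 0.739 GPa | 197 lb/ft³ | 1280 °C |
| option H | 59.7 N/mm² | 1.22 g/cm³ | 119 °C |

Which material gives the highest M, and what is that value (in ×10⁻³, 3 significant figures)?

Screen on constraints: max service T ≥ 356 °C. Survivors: option B, option A, option X, option J.
Normalizing units and computing the index:
  option B: σ_y = 40.30 MPa, ρ = 2291 kg/m³
  option A: σ_y = 285.0 MPa, ρ = 3876 kg/m³
  option X: σ_y = 1140 MPa, ρ = 8525 kg/m³
  option J: σ_y = 739.0 MPa, ρ = 3156 kg/m³
  option J: M = 8.61×10⁻³
  option A: M = 4.35×10⁻³
  option X: M = 3.96×10⁻³
  option B: M = 2.77×10⁻³
Option J has the largest M.

option J, M = 8.61×10⁻³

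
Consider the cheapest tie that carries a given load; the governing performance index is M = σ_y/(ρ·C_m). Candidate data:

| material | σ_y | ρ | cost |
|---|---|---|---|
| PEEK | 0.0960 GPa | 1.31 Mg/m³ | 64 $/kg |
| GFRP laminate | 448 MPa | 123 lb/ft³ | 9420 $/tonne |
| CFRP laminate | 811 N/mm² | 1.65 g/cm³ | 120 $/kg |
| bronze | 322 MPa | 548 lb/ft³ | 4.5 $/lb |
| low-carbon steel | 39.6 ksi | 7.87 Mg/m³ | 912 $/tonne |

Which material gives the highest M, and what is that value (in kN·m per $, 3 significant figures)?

After converting to SI:
  PEEK: σ_y = 96.00 MPa, ρ = 1310 kg/m³, cost = 64.00 $/kg
  GFRP laminate: σ_y = 448.0 MPa, ρ = 1970 kg/m³, cost = 9.420 $/kg
  CFRP laminate: σ_y = 811.0 MPa, ρ = 1650 kg/m³, cost = 120.0 $/kg
  bronze: σ_y = 322.0 MPa, ρ = 8778 kg/m³, cost = 9.921 $/kg
  low-carbon steel: σ_y = 273.0 MPa, ρ = 7870 kg/m³, cost = 0.9120 $/kg
  low-carbon steel: M = 38.0 kN·m per $
  GFRP laminate: M = 24.1 kN·m per $
  CFRP laminate: M = 4.10 kN·m per $
  bronze: M = 3.70 kN·m per $
  PEEK: M = 1.15 kN·m per $
The maximum is for low-carbon steel.

low-carbon steel, M = 38.0 kN·m per $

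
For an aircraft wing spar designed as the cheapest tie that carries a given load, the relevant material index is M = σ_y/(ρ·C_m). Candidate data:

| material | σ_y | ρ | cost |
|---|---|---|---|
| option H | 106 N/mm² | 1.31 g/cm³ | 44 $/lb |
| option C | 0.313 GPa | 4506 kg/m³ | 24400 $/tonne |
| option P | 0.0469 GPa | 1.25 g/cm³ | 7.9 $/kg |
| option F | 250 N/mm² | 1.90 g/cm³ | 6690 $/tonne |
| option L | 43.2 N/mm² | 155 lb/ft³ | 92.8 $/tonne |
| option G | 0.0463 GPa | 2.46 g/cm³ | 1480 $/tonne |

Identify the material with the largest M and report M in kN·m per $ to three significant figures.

option L, M = 187 kN·m per $

In SI units:
  option H: σ_y = 106.0 MPa, ρ = 1310 kg/m³, cost = 97.00 $/kg
  option C: σ_y = 313.0 MPa, ρ = 4506 kg/m³, cost = 24.40 $/kg
  option P: σ_y = 46.90 MPa, ρ = 1250 kg/m³, cost = 7.900 $/kg
  option F: σ_y = 250.0 MPa, ρ = 1900 kg/m³, cost = 6.690 $/kg
  option L: σ_y = 43.20 MPa, ρ = 2483 kg/m³, cost = 0.09280 $/kg
  option G: σ_y = 46.30 MPa, ρ = 2460 kg/m³, cost = 1.480 $/kg
  option L: M = 187 kN·m per $
  option F: M = 19.7 kN·m per $
  option G: M = 12.7 kN·m per $
  option P: M = 4.75 kN·m per $
  option C: M = 2.85 kN·m per $
  option H: M = 0.834 kN·m per $
Option L has the largest M.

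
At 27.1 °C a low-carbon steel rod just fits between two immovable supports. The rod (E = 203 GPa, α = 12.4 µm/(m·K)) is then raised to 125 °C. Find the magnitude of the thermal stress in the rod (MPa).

ΔT = 97.90 K. Constrained thermal stress σ = E·α·ΔT = 203.0×10³ MPa × 12.4×10⁻⁶ × 97.90 = 246 MPa (compressive).

246 MPa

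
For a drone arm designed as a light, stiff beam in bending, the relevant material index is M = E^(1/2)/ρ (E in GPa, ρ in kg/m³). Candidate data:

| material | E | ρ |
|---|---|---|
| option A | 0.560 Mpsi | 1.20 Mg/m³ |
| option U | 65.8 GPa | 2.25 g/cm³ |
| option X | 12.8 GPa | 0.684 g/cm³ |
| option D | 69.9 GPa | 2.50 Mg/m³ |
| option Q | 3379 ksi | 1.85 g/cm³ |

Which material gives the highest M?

option X

In SI units:
  option A: E = 3.861 GPa, ρ = 1200 kg/m³
  option U: E = 65.80 GPa, ρ = 2250 kg/m³
  option X: E = 12.80 GPa, ρ = 684.0 kg/m³
  option D: E = 69.90 GPa, ρ = 2500 kg/m³
  option Q: E = 23.30 GPa, ρ = 1850 kg/m³
  option X: M = 5.23×10⁻³
  option U: M = 3.61×10⁻³
  option D: M = 3.34×10⁻³
  option Q: M = 2.61×10⁻³
  option A: M = 1.64×10⁻³
Option X ranks first.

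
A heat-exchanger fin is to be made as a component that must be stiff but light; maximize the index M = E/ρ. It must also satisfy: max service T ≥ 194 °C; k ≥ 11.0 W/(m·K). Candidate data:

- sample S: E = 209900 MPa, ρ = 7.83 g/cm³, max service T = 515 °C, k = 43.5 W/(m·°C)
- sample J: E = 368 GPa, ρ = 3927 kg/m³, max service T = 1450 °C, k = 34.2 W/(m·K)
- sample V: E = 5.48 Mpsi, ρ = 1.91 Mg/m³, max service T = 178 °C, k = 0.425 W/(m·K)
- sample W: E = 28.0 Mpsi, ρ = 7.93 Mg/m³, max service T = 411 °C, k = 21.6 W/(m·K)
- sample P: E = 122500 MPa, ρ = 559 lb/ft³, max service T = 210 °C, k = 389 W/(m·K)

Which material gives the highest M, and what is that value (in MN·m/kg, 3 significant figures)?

Screen on constraints: max service T ≥ 194 °C; k ≥ 11.0 W/(m·K). Survivors: sample S, sample J, sample W, sample P.
After converting to SI:
  sample S: E = 209.9 GPa, ρ = 7830 kg/m³
  sample J: E = 368.0 GPa, ρ = 3927 kg/m³
  sample W: E = 193.1 GPa, ρ = 7930 kg/m³
  sample P: E = 122.5 GPa, ρ = 8954 kg/m³
  sample J: M = 93.7 MN·m/kg
  sample S: M = 26.8 MN·m/kg
  sample W: M = 24.3 MN·m/kg
  sample P: M = 13.7 MN·m/kg
Sample J has the largest M.

sample J, M = 93.7 MN·m/kg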